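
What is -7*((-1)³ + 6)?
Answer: -35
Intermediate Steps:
-7*((-1)³ + 6) = -7*(-1 + 6) = -7*5 = -35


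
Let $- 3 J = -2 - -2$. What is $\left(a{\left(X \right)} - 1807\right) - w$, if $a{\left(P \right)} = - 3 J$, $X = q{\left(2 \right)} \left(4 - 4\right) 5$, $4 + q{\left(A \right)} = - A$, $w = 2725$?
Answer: $-4532$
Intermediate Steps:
$q{\left(A \right)} = -4 - A$
$J = 0$ ($J = - \frac{-2 - -2}{3} = - \frac{-2 + 2}{3} = \left(- \frac{1}{3}\right) 0 = 0$)
$X = 0$ ($X = \left(-4 - 2\right) \left(4 - 4\right) 5 = \left(-4 - 2\right) 0 \cdot 5 = \left(-6\right) 0 \cdot 5 = 0 \cdot 5 = 0$)
$a{\left(P \right)} = 0$ ($a{\left(P \right)} = \left(-3\right) 0 = 0$)
$\left(a{\left(X \right)} - 1807\right) - w = \left(0 - 1807\right) - 2725 = -1807 - 2725 = -4532$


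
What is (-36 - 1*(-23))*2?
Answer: -26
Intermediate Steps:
(-36 - 1*(-23))*2 = (-36 + 23)*2 = -13*2 = -26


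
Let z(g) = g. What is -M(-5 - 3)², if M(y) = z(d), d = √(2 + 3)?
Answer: -5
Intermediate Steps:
d = √5 ≈ 2.2361
M(y) = √5
-M(-5 - 3)² = -(√5)² = -1*5 = -5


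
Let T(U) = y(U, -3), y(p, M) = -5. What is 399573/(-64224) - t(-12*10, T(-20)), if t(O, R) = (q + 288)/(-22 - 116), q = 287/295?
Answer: -599539639/145253280 ≈ -4.1275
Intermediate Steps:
T(U) = -5
q = 287/295 (q = 287*(1/295) = 287/295 ≈ 0.97288)
t(O, R) = -85247/40710 (t(O, R) = (287/295 + 288)/(-22 - 116) = (85247/295)/(-138) = (85247/295)*(-1/138) = -85247/40710)
399573/(-64224) - t(-12*10, T(-20)) = 399573/(-64224) - 1*(-85247/40710) = 399573*(-1/64224) + 85247/40710 = -44397/7136 + 85247/40710 = -599539639/145253280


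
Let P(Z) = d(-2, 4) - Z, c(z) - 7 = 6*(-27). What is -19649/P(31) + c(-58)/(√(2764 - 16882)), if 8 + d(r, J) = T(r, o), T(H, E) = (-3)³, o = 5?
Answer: 19649/66 + 155*I*√14118/14118 ≈ 297.71 + 1.3045*I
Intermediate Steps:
T(H, E) = -27
d(r, J) = -35 (d(r, J) = -8 - 27 = -35)
c(z) = -155 (c(z) = 7 + 6*(-27) = 7 - 162 = -155)
P(Z) = -35 - Z
-19649/P(31) + c(-58)/(√(2764 - 16882)) = -19649/(-35 - 1*31) - 155/√(2764 - 16882) = -19649/(-35 - 31) - 155*(-I*√14118/14118) = -19649/(-66) - 155*(-I*√14118/14118) = -19649*(-1/66) - (-155)*I*√14118/14118 = 19649/66 + 155*I*√14118/14118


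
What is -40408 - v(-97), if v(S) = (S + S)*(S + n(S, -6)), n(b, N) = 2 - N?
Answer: -57674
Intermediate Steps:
v(S) = 2*S*(8 + S) (v(S) = (S + S)*(S + (2 - 1*(-6))) = (2*S)*(S + (2 + 6)) = (2*S)*(S + 8) = (2*S)*(8 + S) = 2*S*(8 + S))
-40408 - v(-97) = -40408 - 2*(-97)*(8 - 97) = -40408 - 2*(-97)*(-89) = -40408 - 1*17266 = -40408 - 17266 = -57674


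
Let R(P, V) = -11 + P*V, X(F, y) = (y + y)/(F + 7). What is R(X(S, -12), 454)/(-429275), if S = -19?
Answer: -897/429275 ≈ -0.0020896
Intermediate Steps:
X(F, y) = 2*y/(7 + F) (X(F, y) = (2*y)/(7 + F) = 2*y/(7 + F))
R(X(S, -12), 454)/(-429275) = (-11 + (2*(-12)/(7 - 19))*454)/(-429275) = (-11 + (2*(-12)/(-12))*454)*(-1/429275) = (-11 + (2*(-12)*(-1/12))*454)*(-1/429275) = (-11 + 2*454)*(-1/429275) = (-11 + 908)*(-1/429275) = 897*(-1/429275) = -897/429275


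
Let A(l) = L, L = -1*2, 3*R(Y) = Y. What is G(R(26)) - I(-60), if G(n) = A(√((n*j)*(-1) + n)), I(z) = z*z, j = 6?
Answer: -3602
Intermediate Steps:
I(z) = z²
R(Y) = Y/3
L = -2
A(l) = -2
G(n) = -2
G(R(26)) - I(-60) = -2 - 1*(-60)² = -2 - 1*3600 = -2 - 3600 = -3602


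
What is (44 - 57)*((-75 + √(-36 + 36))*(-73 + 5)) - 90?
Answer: -66390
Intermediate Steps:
(44 - 57)*((-75 + √(-36 + 36))*(-73 + 5)) - 90 = -13*(-75 + √0)*(-68) - 90 = -13*(-75 + 0)*(-68) - 90 = -(-975)*(-68) - 90 = -13*5100 - 90 = -66300 - 90 = -66390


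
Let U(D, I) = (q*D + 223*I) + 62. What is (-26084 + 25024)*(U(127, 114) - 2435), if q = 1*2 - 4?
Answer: -24162700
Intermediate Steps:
q = -2 (q = 2 - 4 = -2)
U(D, I) = 62 - 2*D + 223*I (U(D, I) = (-2*D + 223*I) + 62 = 62 - 2*D + 223*I)
(-26084 + 25024)*(U(127, 114) - 2435) = (-26084 + 25024)*((62 - 2*127 + 223*114) - 2435) = -1060*((62 - 254 + 25422) - 2435) = -1060*(25230 - 2435) = -1060*22795 = -24162700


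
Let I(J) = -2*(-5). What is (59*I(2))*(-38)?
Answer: -22420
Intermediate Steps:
I(J) = 10
(59*I(2))*(-38) = (59*10)*(-38) = 590*(-38) = -22420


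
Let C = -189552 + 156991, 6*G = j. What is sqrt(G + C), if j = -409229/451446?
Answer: I*sqrt(6636076258515065)/451446 ≈ 180.45*I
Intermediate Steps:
j = -409229/451446 (j = -409229*1/451446 = -409229/451446 ≈ -0.90648)
G = -409229/2708676 (G = (1/6)*(-409229/451446) = -409229/2708676 ≈ -0.15108)
C = -32561
sqrt(G + C) = sqrt(-409229/2708676 - 32561) = sqrt(-88197608465/2708676) = I*sqrt(6636076258515065)/451446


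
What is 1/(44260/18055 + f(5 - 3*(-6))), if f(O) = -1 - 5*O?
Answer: -3611/410024 ≈ -0.0088068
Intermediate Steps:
1/(44260/18055 + f(5 - 3*(-6))) = 1/(44260/18055 + (-1 - 5*(5 - 3*(-6)))) = 1/(44260*(1/18055) + (-1 - 5*(5 + 18))) = 1/(8852/3611 + (-1 - 5*23)) = 1/(8852/3611 + (-1 - 115)) = 1/(8852/3611 - 116) = 1/(-410024/3611) = -3611/410024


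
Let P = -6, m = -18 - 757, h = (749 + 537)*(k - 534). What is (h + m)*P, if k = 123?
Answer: 3175926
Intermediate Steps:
h = -528546 (h = (749 + 537)*(123 - 534) = 1286*(-411) = -528546)
m = -775
(h + m)*P = (-528546 - 775)*(-6) = -529321*(-6) = 3175926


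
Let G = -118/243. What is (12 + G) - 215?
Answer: -49447/243 ≈ -203.49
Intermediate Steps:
G = -118/243 (G = -118*1/243 = -118/243 ≈ -0.48560)
(12 + G) - 215 = (12 - 118/243) - 215 = 2798/243 - 215 = -49447/243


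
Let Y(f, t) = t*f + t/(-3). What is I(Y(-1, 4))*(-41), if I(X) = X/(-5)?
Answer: -656/15 ≈ -43.733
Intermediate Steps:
Y(f, t) = -t/3 + f*t (Y(f, t) = f*t - t/3 = -t/3 + f*t)
I(X) = -X/5 (I(X) = X*(-1/5) = -X/5)
I(Y(-1, 4))*(-41) = -4*(-1/3 - 1)/5*(-41) = -4*(-4)/(5*3)*(-41) = -1/5*(-16/3)*(-41) = (16/15)*(-41) = -656/15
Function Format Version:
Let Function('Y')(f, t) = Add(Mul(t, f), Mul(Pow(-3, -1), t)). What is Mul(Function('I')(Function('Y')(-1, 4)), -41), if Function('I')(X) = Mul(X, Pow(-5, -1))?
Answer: Rational(-656, 15) ≈ -43.733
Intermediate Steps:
Function('Y')(f, t) = Add(Mul(Rational(-1, 3), t), Mul(f, t)) (Function('Y')(f, t) = Add(Mul(f, t), Mul(Rational(-1, 3), t)) = Add(Mul(Rational(-1, 3), t), Mul(f, t)))
Function('I')(X) = Mul(Rational(-1, 5), X) (Function('I')(X) = Mul(X, Rational(-1, 5)) = Mul(Rational(-1, 5), X))
Mul(Function('I')(Function('Y')(-1, 4)), -41) = Mul(Mul(Rational(-1, 5), Mul(4, Add(Rational(-1, 3), -1))), -41) = Mul(Mul(Rational(-1, 5), Mul(4, Rational(-4, 3))), -41) = Mul(Mul(Rational(-1, 5), Rational(-16, 3)), -41) = Mul(Rational(16, 15), -41) = Rational(-656, 15)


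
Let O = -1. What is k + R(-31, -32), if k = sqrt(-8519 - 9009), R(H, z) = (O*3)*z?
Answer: 96 + 2*I*sqrt(4382) ≈ 96.0 + 132.39*I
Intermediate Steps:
R(H, z) = -3*z (R(H, z) = (-1*3)*z = -3*z)
k = 2*I*sqrt(4382) (k = sqrt(-17528) = 2*I*sqrt(4382) ≈ 132.39*I)
k + R(-31, -32) = 2*I*sqrt(4382) - 3*(-32) = 2*I*sqrt(4382) + 96 = 96 + 2*I*sqrt(4382)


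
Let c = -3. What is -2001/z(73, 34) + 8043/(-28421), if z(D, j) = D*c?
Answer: 18369668/2074733 ≈ 8.8540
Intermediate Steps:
z(D, j) = -3*D (z(D, j) = D*(-3) = -3*D)
-2001/z(73, 34) + 8043/(-28421) = -2001/((-3*73)) + 8043/(-28421) = -2001/(-219) + 8043*(-1/28421) = -2001*(-1/219) - 8043/28421 = 667/73 - 8043/28421 = 18369668/2074733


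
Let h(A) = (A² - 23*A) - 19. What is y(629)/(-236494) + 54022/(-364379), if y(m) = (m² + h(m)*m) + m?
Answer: -87515756446803/86173447226 ≈ -1015.6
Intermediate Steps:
h(A) = -19 + A² - 23*A
y(m) = m + m² + m*(-19 + m² - 23*m) (y(m) = (m² + (-19 + m² - 23*m)*m) + m = (m² + m*(-19 + m² - 23*m)) + m = m + m² + m*(-19 + m² - 23*m))
y(629)/(-236494) + 54022/(-364379) = (629*(-18 + 629² - 22*629))/(-236494) + 54022/(-364379) = (629*(-18 + 395641 - 13838))*(-1/236494) + 54022*(-1/364379) = (629*381785)*(-1/236494) - 54022/364379 = 240142765*(-1/236494) - 54022/364379 = -240142765/236494 - 54022/364379 = -87515756446803/86173447226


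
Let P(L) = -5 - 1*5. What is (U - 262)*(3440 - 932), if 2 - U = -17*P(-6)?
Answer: -1078440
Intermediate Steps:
P(L) = -10 (P(L) = -5 - 5 = -10)
U = -168 (U = 2 - (-17)*(-10) = 2 - 1*170 = 2 - 170 = -168)
(U - 262)*(3440 - 932) = (-168 - 262)*(3440 - 932) = -430*2508 = -1078440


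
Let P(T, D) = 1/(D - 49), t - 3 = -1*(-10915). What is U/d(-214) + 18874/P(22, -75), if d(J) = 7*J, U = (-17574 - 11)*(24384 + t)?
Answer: -1442548789/749 ≈ -1.9260e+6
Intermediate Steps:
t = 10918 (t = 3 - 1*(-10915) = 3 + 10915 = 10918)
P(T, D) = 1/(-49 + D)
U = -620785670 (U = (-17574 - 11)*(24384 + 10918) = -17585*35302 = -620785670)
U/d(-214) + 18874/P(22, -75) = -620785670/(7*(-214)) + 18874/(1/(-49 - 75)) = -620785670/(-1498) + 18874/(1/(-124)) = -620785670*(-1/1498) + 18874/(-1/124) = 310392835/749 + 18874*(-124) = 310392835/749 - 2340376 = -1442548789/749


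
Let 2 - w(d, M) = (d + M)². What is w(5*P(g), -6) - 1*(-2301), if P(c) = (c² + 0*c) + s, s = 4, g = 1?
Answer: 1942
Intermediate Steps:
P(c) = 4 + c² (P(c) = (c² + 0*c) + 4 = (c² + 0) + 4 = c² + 4 = 4 + c²)
w(d, M) = 2 - (M + d)² (w(d, M) = 2 - (d + M)² = 2 - (M + d)²)
w(5*P(g), -6) - 1*(-2301) = (2 - (-6 + 5*(4 + 1²))²) - 1*(-2301) = (2 - (-6 + 5*(4 + 1))²) + 2301 = (2 - (-6 + 5*5)²) + 2301 = (2 - (-6 + 25)²) + 2301 = (2 - 1*19²) + 2301 = (2 - 1*361) + 2301 = (2 - 361) + 2301 = -359 + 2301 = 1942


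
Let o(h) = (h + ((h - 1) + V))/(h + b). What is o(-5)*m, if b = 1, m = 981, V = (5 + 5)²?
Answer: -87309/4 ≈ -21827.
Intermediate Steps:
V = 100 (V = 10² = 100)
o(h) = (99 + 2*h)/(1 + h) (o(h) = (h + ((h - 1) + 100))/(h + 1) = (h + ((-1 + h) + 100))/(1 + h) = (h + (99 + h))/(1 + h) = (99 + 2*h)/(1 + h))
o(-5)*m = ((99 + 2*(-5))/(1 - 5))*981 = ((99 - 10)/(-4))*981 = -¼*89*981 = -89/4*981 = -87309/4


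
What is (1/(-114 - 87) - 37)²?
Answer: 55323844/40401 ≈ 1369.4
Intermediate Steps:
(1/(-114 - 87) - 37)² = (1/(-201) - 37)² = (-1/201 - 37)² = (-7438/201)² = 55323844/40401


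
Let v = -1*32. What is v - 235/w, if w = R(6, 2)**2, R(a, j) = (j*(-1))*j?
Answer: -747/16 ≈ -46.688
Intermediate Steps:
R(a, j) = -j**2 (R(a, j) = (-j)*j = -j**2)
w = 16 (w = (-1*2**2)**2 = (-1*4)**2 = (-4)**2 = 16)
v = -32
v - 235/w = -32 - 235/16 = -747/16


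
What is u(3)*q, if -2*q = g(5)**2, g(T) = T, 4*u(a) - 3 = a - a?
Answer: -75/8 ≈ -9.3750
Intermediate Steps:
u(a) = 3/4 (u(a) = 3/4 + (a - a)/4 = 3/4 + (1/4)*0 = 3/4 + 0 = 3/4)
q = -25/2 (q = -1/2*5**2 = -1/2*25 = -25/2 ≈ -12.500)
u(3)*q = (3/4)*(-25/2) = -75/8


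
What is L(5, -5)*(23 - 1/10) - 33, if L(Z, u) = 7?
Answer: 1273/10 ≈ 127.30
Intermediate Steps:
L(5, -5)*(23 - 1/10) - 33 = 7*(23 - 1/10) - 33 = 7*(229/10) - 33 = 1603/10 - 33 = 1273/10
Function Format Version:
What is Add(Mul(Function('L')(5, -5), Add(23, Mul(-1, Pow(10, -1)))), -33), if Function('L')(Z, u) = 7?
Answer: Rational(1273, 10) ≈ 127.30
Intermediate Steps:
Add(Mul(Function('L')(5, -5), Add(23, Mul(-1, Pow(10, -1)))), -33) = Add(Mul(7, Add(23, Mul(-1, Pow(10, -1)))), -33) = Add(Mul(7, Add(23, Mul(-1, Rational(1, 10)))), -33) = Add(Mul(7, Add(23, Rational(-1, 10))), -33) = Add(Mul(7, Rational(229, 10)), -33) = Add(Rational(1603, 10), -33) = Rational(1273, 10)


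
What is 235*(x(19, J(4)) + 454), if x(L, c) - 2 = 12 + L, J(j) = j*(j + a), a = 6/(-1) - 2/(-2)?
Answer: 114445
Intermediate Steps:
a = -5 (a = 6*(-1) - 2*(-½) = -6 + 1 = -5)
J(j) = j*(-5 + j) (J(j) = j*(j - 5) = j*(-5 + j))
x(L, c) = 14 + L (x(L, c) = 2 + (12 + L) = 14 + L)
235*(x(19, J(4)) + 454) = 235*((14 + 19) + 454) = 235*(33 + 454) = 235*487 = 114445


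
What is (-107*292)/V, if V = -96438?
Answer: 15622/48219 ≈ 0.32398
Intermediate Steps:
(-107*292)/V = -107*292/(-96438) = -31244*(-1/96438) = 15622/48219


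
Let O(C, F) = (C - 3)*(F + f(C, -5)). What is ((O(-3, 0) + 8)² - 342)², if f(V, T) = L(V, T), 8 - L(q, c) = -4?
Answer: 14092516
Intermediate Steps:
L(q, c) = 12 (L(q, c) = 8 - 1*(-4) = 8 + 4 = 12)
f(V, T) = 12
O(C, F) = (-3 + C)*(12 + F) (O(C, F) = (C - 3)*(F + 12) = (-3 + C)*(12 + F))
((O(-3, 0) + 8)² - 342)² = (((-36 - 3*0 + 12*(-3) - 3*0) + 8)² - 342)² = (((-36 + 0 - 36 + 0) + 8)² - 342)² = ((-72 + 8)² - 342)² = ((-64)² - 342)² = (4096 - 342)² = 3754² = 14092516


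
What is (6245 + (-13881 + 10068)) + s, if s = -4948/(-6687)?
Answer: 16267732/6687 ≈ 2432.7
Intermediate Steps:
s = 4948/6687 (s = -4948*(-1/6687) = 4948/6687 ≈ 0.73994)
(6245 + (-13881 + 10068)) + s = (6245 + (-13881 + 10068)) + 4948/6687 = (6245 - 3813) + 4948/6687 = 2432 + 4948/6687 = 16267732/6687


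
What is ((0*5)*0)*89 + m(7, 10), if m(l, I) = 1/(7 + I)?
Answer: 1/17 ≈ 0.058824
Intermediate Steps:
((0*5)*0)*89 + m(7, 10) = ((0*5)*0)*89 + 1/(7 + 10) = (0*0)*89 + 1/17 = 0*89 + 1/17 = 0 + 1/17 = 1/17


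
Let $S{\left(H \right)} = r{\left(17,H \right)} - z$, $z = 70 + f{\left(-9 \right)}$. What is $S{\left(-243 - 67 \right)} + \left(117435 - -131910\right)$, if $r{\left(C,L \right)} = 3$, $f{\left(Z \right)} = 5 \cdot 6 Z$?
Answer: $249548$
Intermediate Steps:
$f{\left(Z \right)} = 30 Z$
$z = -200$ ($z = 70 + 30 \left(-9\right) = 70 - 270 = -200$)
$S{\left(H \right)} = 203$ ($S{\left(H \right)} = 3 - -200 = 3 + 200 = 203$)
$S{\left(-243 - 67 \right)} + \left(117435 - -131910\right) = 203 + \left(117435 - -131910\right) = 203 + \left(117435 + 131910\right) = 203 + 249345 = 249548$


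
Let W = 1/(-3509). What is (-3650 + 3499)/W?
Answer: 529859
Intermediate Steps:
W = -1/3509 ≈ -0.00028498
(-3650 + 3499)/W = (-3650 + 3499)/(-1/3509) = -151*(-3509) = 529859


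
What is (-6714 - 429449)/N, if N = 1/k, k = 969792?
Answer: -422987388096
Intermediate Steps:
N = 1/969792 ≈ 1.0311e-6
(-6714 - 429449)/N = (-6714 - 429449)/(1/969792) = -436163*969792 = -422987388096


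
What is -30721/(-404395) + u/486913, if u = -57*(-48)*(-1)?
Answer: 23517877/334304215 ≈ 0.070349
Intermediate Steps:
u = -2736 (u = 2736*(-1) = -2736)
-30721/(-404395) + u/486913 = -30721/(-404395) - 2736/486913 = -30721*(-1/404395) - 2736*1/486913 = 991/13045 - 144/25627 = 23517877/334304215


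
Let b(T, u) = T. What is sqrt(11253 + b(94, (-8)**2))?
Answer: sqrt(11347) ≈ 106.52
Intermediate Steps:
sqrt(11253 + b(94, (-8)**2)) = sqrt(11253 + 94) = sqrt(11347)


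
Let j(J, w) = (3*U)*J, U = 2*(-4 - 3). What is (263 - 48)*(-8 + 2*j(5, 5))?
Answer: -92020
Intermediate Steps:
U = -14 (U = 2*(-7) = -14)
j(J, w) = -42*J (j(J, w) = (3*(-14))*J = -42*J)
(263 - 48)*(-8 + 2*j(5, 5)) = (263 - 48)*(-8 + 2*(-42*5)) = 215*(-8 + 2*(-210)) = 215*(-8 - 420) = 215*(-428) = -92020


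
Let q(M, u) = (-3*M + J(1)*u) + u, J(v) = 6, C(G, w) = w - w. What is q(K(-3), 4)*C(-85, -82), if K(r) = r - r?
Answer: 0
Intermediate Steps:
C(G, w) = 0
K(r) = 0
q(M, u) = -3*M + 7*u (q(M, u) = (-3*M + 6*u) + u = -3*M + 7*u)
q(K(-3), 4)*C(-85, -82) = (-3*0 + 7*4)*0 = (0 + 28)*0 = 28*0 = 0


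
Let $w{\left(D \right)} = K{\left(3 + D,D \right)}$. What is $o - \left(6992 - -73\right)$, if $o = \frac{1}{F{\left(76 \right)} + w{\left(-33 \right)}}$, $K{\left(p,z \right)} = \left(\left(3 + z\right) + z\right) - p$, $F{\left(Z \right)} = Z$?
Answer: $- \frac{303794}{43} \approx -7065.0$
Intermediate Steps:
$K{\left(p,z \right)} = 3 - p + 2 z$ ($K{\left(p,z \right)} = \left(3 + 2 z\right) - p = 3 - p + 2 z$)
$w{\left(D \right)} = D$ ($w{\left(D \right)} = 3 - \left(3 + D\right) + 2 D = D$)
$o = \frac{1}{43}$ ($o = \frac{1}{76 - 33} = \frac{1}{43} \approx 0.023256$)
$o - \left(6992 - -73\right) = \frac{1}{43} - \left(6992 - -73\right) = \frac{1}{43} - \left(6992 + 73\right) = \frac{1}{43} - 7065 = - \frac{303794}{43}$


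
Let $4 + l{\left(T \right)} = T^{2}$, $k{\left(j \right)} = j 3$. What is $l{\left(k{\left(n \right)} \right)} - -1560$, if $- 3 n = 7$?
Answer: $1605$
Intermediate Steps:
$n = - \frac{7}{3}$ ($n = \left(- \frac{1}{3}\right) 7 = - \frac{7}{3} \approx -2.3333$)
$k{\left(j \right)} = 3 j$
$l{\left(T \right)} = -4 + T^{2}$
$l{\left(k{\left(n \right)} \right)} - -1560 = \left(-4 + \left(3 \left(- \frac{7}{3}\right)\right)^{2}\right) - -1560 = \left(-4 + \left(-7\right)^{2}\right) + 1560 = \left(-4 + 49\right) + 1560 = 45 + 1560 = 1605$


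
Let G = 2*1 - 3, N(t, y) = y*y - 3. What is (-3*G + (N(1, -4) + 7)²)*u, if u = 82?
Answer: 33046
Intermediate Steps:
N(t, y) = -3 + y² (N(t, y) = y² - 3 = -3 + y²)
G = -1 (G = 2 - 3 = -1)
(-3*G + (N(1, -4) + 7)²)*u = (-3*(-1) + ((-3 + (-4)²) + 7)²)*82 = (3 + ((-3 + 16) + 7)²)*82 = (3 + (13 + 7)²)*82 = (3 + 20²)*82 = (3 + 400)*82 = 403*82 = 33046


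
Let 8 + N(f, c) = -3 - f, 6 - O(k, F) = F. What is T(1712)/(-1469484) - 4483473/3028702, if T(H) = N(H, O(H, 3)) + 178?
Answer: -1097285415557/741771521628 ≈ -1.4793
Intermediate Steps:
O(k, F) = 6 - F
N(f, c) = -11 - f (N(f, c) = -8 + (-3 - f) = -11 - f)
T(H) = 167 - H (T(H) = (-11 - H) + 178 = 167 - H)
T(1712)/(-1469484) - 4483473/3028702 = (167 - 1*1712)/(-1469484) - 4483473/3028702 = (167 - 1712)*(-1/1469484) - 4483473*1/3028702 = -1545*(-1/1469484) - 4483473/3028702 = 515/489828 - 4483473/3028702 = -1097285415557/741771521628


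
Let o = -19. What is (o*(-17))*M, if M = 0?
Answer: 0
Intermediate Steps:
(o*(-17))*M = -19*(-17)*0 = 323*0 = 0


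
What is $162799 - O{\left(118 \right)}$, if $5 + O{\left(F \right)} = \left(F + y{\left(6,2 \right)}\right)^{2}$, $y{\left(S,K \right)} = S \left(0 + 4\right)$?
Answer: $142640$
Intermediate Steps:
$y{\left(S,K \right)} = 4 S$ ($y{\left(S,K \right)} = S 4 = 4 S$)
$O{\left(F \right)} = -5 + \left(24 + F\right)^{2}$ ($O{\left(F \right)} = -5 + \left(F + 4 \cdot 6\right)^{2} = -5 + \left(F + 24\right)^{2} = -5 + \left(24 + F\right)^{2}$)
$162799 - O{\left(118 \right)} = 162799 - \left(-5 + \left(24 + 118\right)^{2}\right) = 162799 - \left(-5 + 142^{2}\right) = 162799 - \left(-5 + 20164\right) = 162799 - 20159 = 142640$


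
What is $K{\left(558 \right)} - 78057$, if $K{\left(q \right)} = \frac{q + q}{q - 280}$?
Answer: $- \frac{10849365}{139} \approx -78053.0$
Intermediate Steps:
$K{\left(q \right)} = \frac{2 q}{-280 + q}$
$K{\left(558 \right)} - 78057 = 2 \cdot 558 \frac{1}{-280 + 558} - 78057 = 2 \cdot 558 \cdot \frac{1}{278} - 78057 = \frac{558}{139} - 78057 = - \frac{10849365}{139}$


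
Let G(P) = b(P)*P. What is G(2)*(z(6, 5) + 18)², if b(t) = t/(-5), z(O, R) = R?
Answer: -2116/5 ≈ -423.20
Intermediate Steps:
b(t) = -t/5 (b(t) = t*(-⅕) = -t/5)
G(P) = -P²/5 (G(P) = (-P/5)*P = -P²/5)
G(2)*(z(6, 5) + 18)² = (-⅕*2²)*(5 + 18)² = -⅕*4*23² = -⅘*529 = -2116/5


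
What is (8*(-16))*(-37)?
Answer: 4736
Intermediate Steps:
(8*(-16))*(-37) = -128*(-37) = 4736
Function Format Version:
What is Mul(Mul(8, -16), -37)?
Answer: 4736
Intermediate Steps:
Mul(Mul(8, -16), -37) = Mul(-128, -37) = 4736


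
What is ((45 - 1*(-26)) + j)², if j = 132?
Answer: 41209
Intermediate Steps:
((45 - 1*(-26)) + j)² = ((45 - 1*(-26)) + 132)² = ((45 + 26) + 132)² = (71 + 132)² = 203² = 41209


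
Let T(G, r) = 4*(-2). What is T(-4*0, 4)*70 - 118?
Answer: -678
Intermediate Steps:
T(G, r) = -8
T(-4*0, 4)*70 - 118 = -8*70 - 118 = -560 - 118 = -678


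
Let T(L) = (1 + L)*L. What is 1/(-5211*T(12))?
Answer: -1/812916 ≈ -1.2301e-6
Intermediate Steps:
T(L) = L*(1 + L)
1/(-5211*T(12)) = 1/(-62532*(1 + 12)) = 1/(-62532*13) = 1/(-5211*156) = 1/(-812916) = -1/812916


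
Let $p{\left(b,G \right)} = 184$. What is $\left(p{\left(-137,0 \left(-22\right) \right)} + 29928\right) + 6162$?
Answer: $36274$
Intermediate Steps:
$\left(p{\left(-137,0 \left(-22\right) \right)} + 29928\right) + 6162 = \left(184 + 29928\right) + 6162 = 30112 + 6162 = 36274$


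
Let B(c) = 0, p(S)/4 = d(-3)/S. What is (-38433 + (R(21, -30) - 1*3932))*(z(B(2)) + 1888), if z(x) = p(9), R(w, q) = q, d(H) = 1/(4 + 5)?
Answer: -6483552140/81 ≈ -8.0044e+7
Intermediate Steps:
d(H) = ⅑ (d(H) = 1/9 = ⅑)
p(S) = 4/(9*S) (p(S) = 4*(1/(9*S)) = 4/(9*S))
z(x) = 4/81 (z(x) = (4/9)/9 = (4/9)*(⅑) = 4/81)
(-38433 + (R(21, -30) - 1*3932))*(z(B(2)) + 1888) = (-38433 + (-30 - 1*3932))*(4/81 + 1888) = (-38433 + (-30 - 3932))*(152932/81) = (-38433 - 3962)*(152932/81) = -42395*152932/81 = -6483552140/81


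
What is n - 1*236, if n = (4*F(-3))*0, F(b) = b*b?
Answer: -236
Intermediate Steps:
F(b) = b²
n = 0 (n = (4*(-3)²)*0 = (4*9)*0 = 36*0 = 0)
n - 1*236 = 0 - 1*236 = 0 - 236 = -236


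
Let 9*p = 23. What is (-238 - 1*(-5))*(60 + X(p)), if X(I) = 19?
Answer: -18407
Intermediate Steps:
p = 23/9 (p = (1/9)*23 = 23/9 ≈ 2.5556)
(-238 - 1*(-5))*(60 + X(p)) = (-238 - 1*(-5))*(60 + 19) = (-238 + 5)*79 = -233*79 = -18407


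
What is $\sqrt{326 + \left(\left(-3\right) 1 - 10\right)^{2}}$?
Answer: $3 \sqrt{55} \approx 22.249$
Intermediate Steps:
$\sqrt{326 + \left(\left(-3\right) 1 - 10\right)^{2}} = \sqrt{326 + \left(-3 - 10\right)^{2}} = \sqrt{326 + \left(-13\right)^{2}} = \sqrt{326 + 169} = \sqrt{495} = 3 \sqrt{55}$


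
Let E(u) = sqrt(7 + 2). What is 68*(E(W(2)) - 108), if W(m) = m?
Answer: -7140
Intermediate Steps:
E(u) = 3 (E(u) = sqrt(9) = 3)
68*(E(W(2)) - 108) = 68*(3 - 108) = 68*(-105) = -7140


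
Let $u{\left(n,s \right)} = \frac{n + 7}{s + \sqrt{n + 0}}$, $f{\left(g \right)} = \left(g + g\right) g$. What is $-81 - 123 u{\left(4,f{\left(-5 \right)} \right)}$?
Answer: $- \frac{5565}{52} \approx -107.02$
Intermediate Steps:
$f{\left(g \right)} = 2 g^{2}$ ($f{\left(g \right)} = 2 g g = 2 g^{2}$)
$u{\left(n,s \right)} = \frac{7 + n}{s + \sqrt{n}}$
$-81 - 123 u{\left(4,f{\left(-5 \right)} \right)} = -81 - 123 \frac{7 + 4}{2 \left(-5\right)^{2} + \sqrt{4}} = -81 - 123 \frac{1}{2 \cdot 25 + 2} \cdot 11 = -81 - 123 \frac{1}{50 + 2} \cdot 11 = -81 - 123 \cdot \frac{1}{52} \cdot 11 = -81 - \frac{1353}{52} = - \frac{5565}{52}$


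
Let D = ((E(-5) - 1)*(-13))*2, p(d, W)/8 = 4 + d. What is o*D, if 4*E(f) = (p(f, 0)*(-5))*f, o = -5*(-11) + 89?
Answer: 190944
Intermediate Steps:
p(d, W) = 32 + 8*d (p(d, W) = 8*(4 + d) = 32 + 8*d)
o = 144 (o = 55 + 89 = 144)
E(f) = f*(-160 - 40*f)/4 (E(f) = (((32 + 8*f)*(-5))*f)/4 = ((-160 - 40*f)*f)/4 = (f*(-160 - 40*f))/4 = f*(-160 - 40*f)/4)
D = 1326 (D = ((-10*(-5)*(4 - 5) - 1)*(-13))*2 = ((-10*(-5)*(-1) - 1)*(-13))*2 = ((-50 - 1)*(-13))*2 = -51*(-13)*2 = 663*2 = 1326)
o*D = 144*1326 = 190944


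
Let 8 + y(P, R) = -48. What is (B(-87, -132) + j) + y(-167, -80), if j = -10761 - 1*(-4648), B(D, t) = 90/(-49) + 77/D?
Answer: -26310050/4263 ≈ -6171.7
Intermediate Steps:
B(D, t) = -90/49 + 77/D (B(D, t) = 90*(-1/49) + 77/D = -90/49 + 77/D)
j = -6113 (j = -10761 + 4648 = -6113)
y(P, R) = -56 (y(P, R) = -8 - 48 = -56)
(B(-87, -132) + j) + y(-167, -80) = ((-90/49 + 77/(-87)) - 6113) - 56 = ((-90/49 + 77*(-1/87)) - 6113) - 56 = ((-90/49 - 77/87) - 6113) - 56 = (-11603/4263 - 6113) - 56 = -26071322/4263 - 56 = -26310050/4263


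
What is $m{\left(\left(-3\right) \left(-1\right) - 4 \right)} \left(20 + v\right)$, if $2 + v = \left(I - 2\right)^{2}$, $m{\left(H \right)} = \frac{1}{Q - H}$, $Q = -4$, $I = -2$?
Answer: $- \frac{34}{3} \approx -11.333$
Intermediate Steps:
$m{\left(H \right)} = \frac{1}{-4 - H}$
$v = 14$ ($v = -2 + \left(-2 - 2\right)^{2} = -2 + \left(-4\right)^{2} = -2 + 16 = 14$)
$m{\left(\left(-3\right) \left(-1\right) - 4 \right)} \left(20 + v\right) = - \frac{1}{4 - 1} \left(20 + 14\right) = - \frac{1}{4 + \left(3 - 4\right)} 34 = - \frac{1}{4 - 1} \cdot 34 = - \frac{1}{3} \cdot 34 = \left(-1\right) \frac{1}{3} \cdot 34 = \left(- \frac{1}{3}\right) 34 = - \frac{34}{3}$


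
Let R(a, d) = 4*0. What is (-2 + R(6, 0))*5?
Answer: -10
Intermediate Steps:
R(a, d) = 0
(-2 + R(6, 0))*5 = (-2 + 0)*5 = -2*5 = -10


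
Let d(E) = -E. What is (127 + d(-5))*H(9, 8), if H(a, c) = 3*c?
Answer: 3168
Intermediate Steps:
(127 + d(-5))*H(9, 8) = (127 - 1*(-5))*(3*8) = (127 + 5)*24 = 132*24 = 3168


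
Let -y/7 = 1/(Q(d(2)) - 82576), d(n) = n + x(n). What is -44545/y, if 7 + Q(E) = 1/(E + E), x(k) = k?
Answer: -29429233335/56 ≈ -5.2552e+8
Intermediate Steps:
d(n) = 2*n (d(n) = n + n = 2*n)
Q(E) = -7 + 1/(2*E) (Q(E) = -7 + 1/(E + E) = -7 + 1/(2*E))
y = 56/660663 (y = -7/((-7 + 1/(2*((2*2)))) - 82576) = -7/((-7 + (½)/4) - 82576) = -7/((-7 + (½)*(¼)) - 82576) = -7/((-7 + ⅛) - 82576) = -7/(-55/8 - 82576) = -7/(-660663/8) = -7*(-8/660663) = 56/660663 ≈ 8.4763e-5)
-44545/y = -44545/56/660663 = -44545*660663/56 = -29429233335/56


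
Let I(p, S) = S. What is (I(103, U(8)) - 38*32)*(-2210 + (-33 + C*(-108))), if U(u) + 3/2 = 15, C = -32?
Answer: -2917265/2 ≈ -1.4586e+6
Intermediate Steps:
U(u) = 27/2 (U(u) = -3/2 + 15 = 27/2)
(I(103, U(8)) - 38*32)*(-2210 + (-33 + C*(-108))) = (27/2 - 38*32)*(-2210 + (-33 - 32*(-108))) = (27/2 - 1216)*(-2210 + (-33 + 3456)) = -2405*(-2210 + 3423)/2 = -2405/2*1213 = -2917265/2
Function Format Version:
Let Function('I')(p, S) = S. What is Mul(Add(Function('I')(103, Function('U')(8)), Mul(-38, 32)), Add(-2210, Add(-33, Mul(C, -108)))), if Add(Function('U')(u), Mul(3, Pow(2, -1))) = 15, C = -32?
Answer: Rational(-2917265, 2) ≈ -1.4586e+6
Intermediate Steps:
Function('U')(u) = Rational(27, 2) (Function('U')(u) = Add(Rational(-3, 2), 15) = Rational(27, 2))
Mul(Add(Function('I')(103, Function('U')(8)), Mul(-38, 32)), Add(-2210, Add(-33, Mul(C, -108)))) = Mul(Add(Rational(27, 2), Mul(-38, 32)), Add(-2210, Add(-33, Mul(-32, -108)))) = Mul(Add(Rational(27, 2), -1216), Add(-2210, Add(-33, 3456))) = Mul(Rational(-2405, 2), Add(-2210, 3423)) = Mul(Rational(-2405, 2), 1213) = Rational(-2917265, 2)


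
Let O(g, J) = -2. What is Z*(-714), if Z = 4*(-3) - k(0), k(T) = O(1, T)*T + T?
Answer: 8568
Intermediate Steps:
k(T) = -T (k(T) = -2*T + T = -T)
Z = -12 (Z = 4*(-3) - (-1)*0 = -12 - 1*0 = -12 + 0 = -12)
Z*(-714) = -12*(-714) = 8568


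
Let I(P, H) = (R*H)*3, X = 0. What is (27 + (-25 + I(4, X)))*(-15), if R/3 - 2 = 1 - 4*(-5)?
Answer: -30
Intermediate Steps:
R = 69 (R = 6 + 3*(1 - 4*(-5)) = 6 + 3*(1 + 20) = 6 + 3*21 = 6 + 63 = 69)
I(P, H) = 207*H (I(P, H) = (69*H)*3 = 207*H)
(27 + (-25 + I(4, X)))*(-15) = (27 + (-25 + 207*0))*(-15) = (27 + (-25 + 0))*(-15) = (27 - 25)*(-15) = 2*(-15) = -30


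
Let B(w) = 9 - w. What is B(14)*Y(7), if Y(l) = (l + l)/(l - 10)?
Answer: 70/3 ≈ 23.333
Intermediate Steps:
Y(l) = 2*l/(-10 + l) (Y(l) = (2*l)/(-10 + l) = 2*l/(-10 + l))
B(14)*Y(7) = (9 - 1*14)*(2*7/(-10 + 7)) = (9 - 14)*(2*7/(-3)) = -10*7*(-1)/3 = -5*(-14/3) = 70/3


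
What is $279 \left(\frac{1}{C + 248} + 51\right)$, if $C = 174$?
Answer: $\frac{6004917}{422} \approx 14230.0$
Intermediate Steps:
$279 \left(\frac{1}{C + 248} + 51\right) = 279 \left(\frac{1}{174 + 248} + 51\right) = 279 \left(\frac{1}{422} + 51\right) = 279 \cdot \frac{21523}{422} = \frac{6004917}{422}$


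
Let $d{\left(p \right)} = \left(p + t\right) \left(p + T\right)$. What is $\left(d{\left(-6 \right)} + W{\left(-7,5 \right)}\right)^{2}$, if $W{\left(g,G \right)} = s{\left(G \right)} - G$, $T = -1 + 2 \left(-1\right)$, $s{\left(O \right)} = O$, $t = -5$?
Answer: $9801$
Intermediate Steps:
$T = -3$ ($T = -1 - 2 = -3$)
$W{\left(g,G \right)} = 0$ ($W{\left(g,G \right)} = G - G = 0$)
$d{\left(p \right)} = \left(-5 + p\right) \left(-3 + p\right)$ ($d{\left(p \right)} = \left(p - 5\right) \left(p - 3\right) = \left(-5 + p\right) \left(-3 + p\right)$)
$\left(d{\left(-6 \right)} + W{\left(-7,5 \right)}\right)^{2} = \left(\left(15 + \left(-6\right)^{2} - -48\right) + 0\right)^{2} = \left(\left(15 + 36 + 48\right) + 0\right)^{2} = \left(99 + 0\right)^{2} = 99^{2} = 9801$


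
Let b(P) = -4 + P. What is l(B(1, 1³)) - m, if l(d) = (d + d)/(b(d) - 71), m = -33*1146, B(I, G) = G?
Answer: 1399265/37 ≈ 37818.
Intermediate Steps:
m = -37818
l(d) = 2*d/(-75 + d) (l(d) = (d + d)/((-4 + d) - 71) = (2*d)/(-75 + d) = 2*d/(-75 + d))
l(B(1, 1³)) - m = 2*1³/(-75 + 1³) - 1*(-37818) = 2*1/(-75 + 1) + 37818 = 2*1/(-74) + 37818 = 2*1*(-1/74) + 37818 = -1/37 + 37818 = 1399265/37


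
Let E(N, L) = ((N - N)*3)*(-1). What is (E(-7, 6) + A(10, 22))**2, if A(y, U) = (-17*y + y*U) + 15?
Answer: 4225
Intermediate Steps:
E(N, L) = 0 (E(N, L) = (0*3)*(-1) = 0*(-1) = 0)
A(y, U) = 15 - 17*y + U*y (A(y, U) = (-17*y + U*y) + 15 = 15 - 17*y + U*y)
(E(-7, 6) + A(10, 22))**2 = (0 + (15 - 17*10 + 22*10))**2 = (0 + (15 - 170 + 220))**2 = (0 + 65)**2 = 65**2 = 4225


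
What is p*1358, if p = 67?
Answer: 90986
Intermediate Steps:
p*1358 = 67*1358 = 90986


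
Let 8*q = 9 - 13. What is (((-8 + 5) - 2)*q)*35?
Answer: 175/2 ≈ 87.500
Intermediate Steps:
q = -½ (q = (9 - 13)/8 = (⅛)*(-4) = -½ ≈ -0.50000)
(((-8 + 5) - 2)*q)*35 = (((-8 + 5) - 2)*(-½))*35 = ((-3 - 2)*(-½))*35 = -5*(-½)*35 = (5/2)*35 = 175/2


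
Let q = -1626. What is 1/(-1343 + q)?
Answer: -1/2969 ≈ -0.00033681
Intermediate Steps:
1/(-1343 + q) = 1/(-1343 - 1626) = 1/(-2969) = -1/2969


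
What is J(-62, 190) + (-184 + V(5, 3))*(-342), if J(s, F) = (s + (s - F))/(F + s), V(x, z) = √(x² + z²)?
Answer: 4027235/64 - 342*√34 ≈ 60931.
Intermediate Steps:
J(s, F) = (-F + 2*s)/(F + s)
J(-62, 190) + (-184 + V(5, 3))*(-342) = (-1*190 + 2*(-62))/(190 - 62) + (-184 + √(5² + 3²))*(-342) = (-190 - 124)/128 + (-184 + √(25 + 9))*(-342) = (1/128)*(-314) + (-184 + √34)*(-342) = -157/64 + (62928 - 342*√34) = 4027235/64 - 342*√34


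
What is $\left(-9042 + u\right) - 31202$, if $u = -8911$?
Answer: $-49155$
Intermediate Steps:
$\left(-9042 + u\right) - 31202 = \left(-9042 - 8911\right) - 31202 = -17953 - 31202 = -49155$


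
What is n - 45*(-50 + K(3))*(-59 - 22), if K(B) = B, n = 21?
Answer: -171294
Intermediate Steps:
n - 45*(-50 + K(3))*(-59 - 22) = 21 - 45*(-50 + 3)*(-59 - 22) = 21 - (-2115)*(-81) = 21 - 45*3807 = 21 - 171315 = -171294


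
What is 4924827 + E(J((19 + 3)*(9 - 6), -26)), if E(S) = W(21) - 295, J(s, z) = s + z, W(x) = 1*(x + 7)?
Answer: 4924560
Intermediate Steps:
W(x) = 7 + x (W(x) = 1*(7 + x) = 7 + x)
E(S) = -267 (E(S) = (7 + 21) - 295 = 28 - 295 = -267)
4924827 + E(J((19 + 3)*(9 - 6), -26)) = 4924827 - 267 = 4924560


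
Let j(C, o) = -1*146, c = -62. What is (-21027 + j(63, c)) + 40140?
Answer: 18967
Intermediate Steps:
j(C, o) = -146
(-21027 + j(63, c)) + 40140 = (-21027 - 146) + 40140 = -21173 + 40140 = 18967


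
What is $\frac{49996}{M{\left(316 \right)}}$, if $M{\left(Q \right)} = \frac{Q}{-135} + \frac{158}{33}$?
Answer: $\frac{37122030}{1817} \approx 20430.0$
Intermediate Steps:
$M{\left(Q \right)} = \frac{158}{33} - \frac{Q}{135}$ ($M{\left(Q \right)} = Q \left(- \frac{1}{135}\right) + 158 \cdot \frac{1}{33} = - \frac{Q}{135} + \frac{158}{33} = \frac{158}{33} - \frac{Q}{135}$)
$\frac{49996}{M{\left(316 \right)}} = \frac{49996}{\frac{158}{33} - \frac{316}{135}} = \frac{49996}{\frac{3634}{1485}} = 49996 \cdot \frac{1485}{3634} = \frac{37122030}{1817}$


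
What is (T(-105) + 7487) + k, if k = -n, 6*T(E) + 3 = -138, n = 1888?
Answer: 11151/2 ≈ 5575.5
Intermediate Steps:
T(E) = -47/2 (T(E) = -½ + (⅙)*(-138) = -½ - 23 = -47/2)
k = -1888 (k = -1*1888 = -1888)
(T(-105) + 7487) + k = (-47/2 + 7487) - 1888 = 14927/2 - 1888 = 11151/2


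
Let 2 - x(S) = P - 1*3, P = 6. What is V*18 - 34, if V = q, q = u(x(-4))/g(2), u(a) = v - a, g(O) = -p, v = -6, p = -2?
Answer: -79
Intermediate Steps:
x(S) = -1 (x(S) = 2 - (6 - 1*3) = 2 - (6 - 3) = 2 - 1*3 = 2 - 3 = -1)
g(O) = 2 (g(O) = -1*(-2) = 2)
u(a) = -6 - a
q = -5/2 (q = (-6 - 1*(-1))/2 = (-6 + 1)*(½) = -5*½ = -5/2 ≈ -2.5000)
V = -5/2 ≈ -2.5000
V*18 - 34 = -5/2*18 - 34 = -45 - 34 = -79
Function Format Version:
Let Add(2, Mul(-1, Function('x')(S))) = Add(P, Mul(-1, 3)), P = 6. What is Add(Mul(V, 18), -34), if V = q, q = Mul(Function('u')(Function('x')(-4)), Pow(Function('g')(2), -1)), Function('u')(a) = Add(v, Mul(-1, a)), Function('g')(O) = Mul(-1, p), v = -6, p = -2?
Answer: -79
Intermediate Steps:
Function('x')(S) = -1 (Function('x')(S) = Add(2, Mul(-1, Add(6, Mul(-1, 3)))) = Add(2, Mul(-1, Add(6, -3))) = Add(2, Mul(-1, 3)) = Add(2, -3) = -1)
Function('g')(O) = 2 (Function('g')(O) = Mul(-1, -2) = 2)
Function('u')(a) = Add(-6, Mul(-1, a))
q = Rational(-5, 2) (q = Mul(Add(-6, Mul(-1, -1)), Pow(2, -1)) = Mul(Add(-6, 1), Rational(1, 2)) = Mul(-5, Rational(1, 2)) = Rational(-5, 2) ≈ -2.5000)
V = Rational(-5, 2) ≈ -2.5000
Add(Mul(V, 18), -34) = Add(Mul(Rational(-5, 2), 18), -34) = Add(-45, -34) = -79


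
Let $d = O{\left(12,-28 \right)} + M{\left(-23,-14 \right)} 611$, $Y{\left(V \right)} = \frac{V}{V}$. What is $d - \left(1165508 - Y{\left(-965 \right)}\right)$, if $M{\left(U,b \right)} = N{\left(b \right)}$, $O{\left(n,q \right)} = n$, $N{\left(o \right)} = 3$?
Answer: $-1163662$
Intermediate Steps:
$M{\left(U,b \right)} = 3$
$Y{\left(V \right)} = 1$
$d = 1845$ ($d = 12 + 3 \cdot 611 = 12 + 1833 = 1845$)
$d - \left(1165508 - Y{\left(-965 \right)}\right) = 1845 - \left(1165508 - 1\right) = 1845 - 1165507 = -1163662$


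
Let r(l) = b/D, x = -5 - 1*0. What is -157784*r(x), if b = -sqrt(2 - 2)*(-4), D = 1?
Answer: 0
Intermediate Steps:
x = -5 (x = -5 + 0 = -5)
b = 0 (b = -sqrt(0)*(-4) = -1*0*(-4) = 0*(-4) = 0)
r(l) = 0 (r(l) = 0/1 = 0*1 = 0)
-157784*r(x) = -157784*0 = 0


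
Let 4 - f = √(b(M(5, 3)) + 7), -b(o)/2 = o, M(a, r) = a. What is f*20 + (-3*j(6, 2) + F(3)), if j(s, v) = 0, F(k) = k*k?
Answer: 89 - 20*I*√3 ≈ 89.0 - 34.641*I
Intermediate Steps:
F(k) = k²
b(o) = -2*o
f = 4 - I*√3 (f = 4 - √(-2*5 + 7) = 4 - √(-10 + 7) = 4 - √(-3) = 4 - I*√3 ≈ 4.0 - 1.732*I)
f*20 + (-3*j(6, 2) + F(3)) = (4 - I*√3)*20 + (-3*0 + 3²) = (80 - 20*I*√3) + (0 + 9) = (80 - 20*I*√3) + 9 = 89 - 20*I*√3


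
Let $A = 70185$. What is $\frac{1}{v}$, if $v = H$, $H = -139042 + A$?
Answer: $- \frac{1}{68857} \approx -1.4523 \cdot 10^{-5}$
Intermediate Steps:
$H = -68857$ ($H = -139042 + 70185 = -68857$)
$v = -68857$
$\frac{1}{v} = \frac{1}{-68857} = - \frac{1}{68857}$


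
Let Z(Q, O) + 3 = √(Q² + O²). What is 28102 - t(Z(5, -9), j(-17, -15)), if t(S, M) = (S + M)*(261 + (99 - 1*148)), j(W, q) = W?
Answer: 32342 - 212*√106 ≈ 30159.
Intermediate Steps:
Z(Q, O) = -3 + √(O² + Q²) (Z(Q, O) = -3 + √(Q² + O²) = -3 + √(O² + Q²))
t(S, M) = 212*M + 212*S (t(S, M) = (M + S)*(261 + (99 - 148)) = (M + S)*(261 - 49) = (M + S)*212 = 212*M + 212*S)
28102 - t(Z(5, -9), j(-17, -15)) = 28102 - (212*(-17) + 212*(-3 + √((-9)² + 5²))) = 28102 - (-3604 + 212*(-3 + √(81 + 25))) = 28102 - (-3604 + 212*(-3 + √106)) = 28102 - (-3604 + (-636 + 212*√106)) = 28102 - (-4240 + 212*√106) = 28102 + (4240 - 212*√106) = 32342 - 212*√106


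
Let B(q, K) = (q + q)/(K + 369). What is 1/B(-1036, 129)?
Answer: -249/1036 ≈ -0.24035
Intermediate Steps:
B(q, K) = 2*q/(369 + K) (B(q, K) = (2*q)/(369 + K) = 2*q/(369 + K))
1/B(-1036, 129) = 1/(2*(-1036)/(369 + 129)) = 1/(2*(-1036)/498) = 1/(2*(-1036)*(1/498)) = 1/(-1036/249) = -249/1036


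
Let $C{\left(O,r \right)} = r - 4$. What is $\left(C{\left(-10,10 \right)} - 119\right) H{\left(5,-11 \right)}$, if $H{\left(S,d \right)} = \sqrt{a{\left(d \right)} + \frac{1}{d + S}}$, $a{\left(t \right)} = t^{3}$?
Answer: $- \frac{791 i \sqrt{978}}{6} \approx - 4122.8 i$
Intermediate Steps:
$C{\left(O,r \right)} = -4 + r$ ($C{\left(O,r \right)} = r - 4 = -4 + r$)
$H{\left(S,d \right)} = \sqrt{d^{3} + \frac{1}{S + d}}$ ($H{\left(S,d \right)} = \sqrt{d^{3} + \frac{1}{d + S}} = \sqrt{d^{3} + \frac{1}{S + d}}$)
$\left(C{\left(-10,10 \right)} - 119\right) H{\left(5,-11 \right)} = \left(\left(-4 + 10\right) - 119\right) \sqrt{\frac{1 + \left(-11\right)^{3} \left(5 - 11\right)}{5 - 11}} = \left(6 - 119\right) \sqrt{\frac{1 - -7986}{-6}} = - 113 \sqrt{- \frac{1 + 7986}{6}} = - 113 \sqrt{\left(- \frac{1}{6}\right) 7987} = - 113 \sqrt{- \frac{7987}{6}} = - 113 \frac{7 i \sqrt{978}}{6} = - \frac{791 i \sqrt{978}}{6}$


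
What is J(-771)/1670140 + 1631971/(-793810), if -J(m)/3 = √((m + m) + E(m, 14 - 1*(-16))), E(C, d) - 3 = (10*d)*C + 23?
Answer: -1631971/793810 - 3*I*√14551/417535 ≈ -2.0559 - 0.00086671*I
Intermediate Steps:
E(C, d) = 26 + 10*C*d (E(C, d) = 3 + ((10*d)*C + 23) = 3 + (10*C*d + 23) = 3 + (23 + 10*C*d) = 26 + 10*C*d)
J(m) = -3*√(26 + 302*m) (J(m) = -3*√((m + m) + (26 + 10*m*(14 - 1*(-16)))) = -3*√(2*m + (26 + 10*m*(14 + 16))) = -3*√(2*m + (26 + 10*m*30)) = -3*√(2*m + (26 + 300*m)) = -3*√(26 + 302*m))
J(-771)/1670140 + 1631971/(-793810) = -3*√(26 + 302*(-771))/1670140 + 1631971/(-793810) = -3*√(26 - 232842)*(1/1670140) + 1631971*(-1/793810) = -12*I*√14551*(1/1670140) - 1631971/793810 = -3*I*√14551/417535 - 1631971/793810 = -1631971/793810 - 3*I*√14551/417535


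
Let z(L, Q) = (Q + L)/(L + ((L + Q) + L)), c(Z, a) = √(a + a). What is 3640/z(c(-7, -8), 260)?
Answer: 7694960/2113 + 236600*I/2113 ≈ 3641.7 + 111.97*I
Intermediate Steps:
c(Z, a) = √2*√a (c(Z, a) = √(2*a) = √2*√a)
z(L, Q) = (L + Q)/(Q + 3*L) (z(L, Q) = (L + Q)/(L + (Q + 2*L)) = (L + Q)/(Q + 3*L))
3640/z(c(-7, -8), 260) = 3640/(((√2*√(-8) + 260)/(260 + 3*(√2*√(-8))))) = 3640/(((√2*(2*I*√2) + 260)/(260 + 3*(√2*(2*I*√2))))) = 3640/(((4*I + 260)/(260 + 3*(4*I)))) = 3640/(((260 + 4*I)/(260 + 12*I))) = 3640/((((260 - 12*I)/67744)*(260 + 4*I))) = 3640/(((260 - 12*I)*(260 + 4*I)/67744)) = 3640*((260 - 4*I)*(260 + 12*I)/67616) = 455*(260 - 4*I)*(260 + 12*I)/8452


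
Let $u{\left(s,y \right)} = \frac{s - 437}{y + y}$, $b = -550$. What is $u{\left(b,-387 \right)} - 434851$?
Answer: $- \frac{112191229}{258} \approx -4.3485 \cdot 10^{5}$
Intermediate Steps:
$u{\left(s,y \right)} = \frac{-437 + s}{2 y}$
$u{\left(b,-387 \right)} - 434851 = \frac{-437 - 550}{2 \left(-387\right)} - 434851 = \frac{1}{2} \left(- \frac{1}{387}\right) \left(-987\right) - 434851 = \frac{329}{258} - 434851 = - \frac{112191229}{258}$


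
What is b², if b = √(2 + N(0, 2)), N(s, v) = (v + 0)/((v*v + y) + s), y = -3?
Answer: 4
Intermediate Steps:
N(s, v) = v/(-3 + s + v²) (N(s, v) = (v + 0)/((v*v - 3) + s) = v/((v² - 3) + s) = v/((-3 + v²) + s) = v/(-3 + s + v²))
b = 2 (b = √(2 + 2/(-3 + 0 + 2²)) = √(2 + 2/(-3 + 0 + 4)) = √(2 + 2/1) = √(2 + 2*1) = √(2 + 2) = √4 = 2)
b² = 2² = 4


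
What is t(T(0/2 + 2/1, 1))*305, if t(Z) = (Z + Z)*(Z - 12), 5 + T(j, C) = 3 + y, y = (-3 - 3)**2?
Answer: 456280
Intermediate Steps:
y = 36 (y = (-6)**2 = 36)
T(j, C) = 34 (T(j, C) = -5 + (3 + 36) = -5 + 39 = 34)
t(Z) = 2*Z*(-12 + Z) (t(Z) = (2*Z)*(-12 + Z) = 2*Z*(-12 + Z))
t(T(0/2 + 2/1, 1))*305 = (2*34*(-12 + 34))*305 = (2*34*22)*305 = 1496*305 = 456280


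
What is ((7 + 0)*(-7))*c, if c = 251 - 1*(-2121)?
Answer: -116228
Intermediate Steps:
c = 2372 (c = 251 + 2121 = 2372)
((7 + 0)*(-7))*c = ((7 + 0)*(-7))*2372 = (7*(-7))*2372 = -49*2372 = -116228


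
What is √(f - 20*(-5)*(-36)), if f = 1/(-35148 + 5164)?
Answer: I*√202284059474/7496 ≈ 60.0*I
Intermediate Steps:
f = -1/29984 (f = 1/(-29984) = -1/29984 ≈ -3.3351e-5)
√(f - 20*(-5)*(-36)) = √(-1/29984 - 20*(-5)*(-36)) = √(-1/29984 + 100*(-36)) = √(-1/29984 - 3600) = √(-107942401/29984) = I*√202284059474/7496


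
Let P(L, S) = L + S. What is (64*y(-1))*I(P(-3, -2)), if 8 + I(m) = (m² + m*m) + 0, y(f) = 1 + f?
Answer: 0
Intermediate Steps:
I(m) = -8 + 2*m² (I(m) = -8 + ((m² + m*m) + 0) = -8 + ((m² + m²) + 0) = -8 + (2*m² + 0) = -8 + 2*m²)
(64*y(-1))*I(P(-3, -2)) = (64*(1 - 1))*(-8 + 2*(-3 - 2)²) = (64*0)*(-8 + 2*(-5)²) = 0*(-8 + 2*25) = 0*(-8 + 50) = 0*42 = 0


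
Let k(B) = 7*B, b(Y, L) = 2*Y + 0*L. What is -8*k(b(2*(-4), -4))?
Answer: 896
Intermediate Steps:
b(Y, L) = 2*Y (b(Y, L) = 2*Y + 0 = 2*Y)
-8*k(b(2*(-4), -4)) = -56*2*(2*(-4)) = -56*2*(-8) = -56*(-16) = -8*(-112) = 896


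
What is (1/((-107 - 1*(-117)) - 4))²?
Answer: 1/36 ≈ 0.027778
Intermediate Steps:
(1/((-107 - 1*(-117)) - 4))² = (1/((-107 + 117) - 4))² = (1/(10 - 4))² = (1/6)² = (⅙)² = 1/36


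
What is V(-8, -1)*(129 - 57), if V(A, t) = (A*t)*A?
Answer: -4608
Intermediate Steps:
V(A, t) = t*A²
V(-8, -1)*(129 - 57) = (-1*(-8)²)*(129 - 57) = -1*64*72 = -64*72 = -4608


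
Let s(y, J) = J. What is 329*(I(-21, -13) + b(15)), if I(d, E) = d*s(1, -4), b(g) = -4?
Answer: 26320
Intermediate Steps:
I(d, E) = -4*d (I(d, E) = d*(-4) = -4*d)
329*(I(-21, -13) + b(15)) = 329*(-4*(-21) - 4) = 329*(84 - 4) = 329*80 = 26320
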